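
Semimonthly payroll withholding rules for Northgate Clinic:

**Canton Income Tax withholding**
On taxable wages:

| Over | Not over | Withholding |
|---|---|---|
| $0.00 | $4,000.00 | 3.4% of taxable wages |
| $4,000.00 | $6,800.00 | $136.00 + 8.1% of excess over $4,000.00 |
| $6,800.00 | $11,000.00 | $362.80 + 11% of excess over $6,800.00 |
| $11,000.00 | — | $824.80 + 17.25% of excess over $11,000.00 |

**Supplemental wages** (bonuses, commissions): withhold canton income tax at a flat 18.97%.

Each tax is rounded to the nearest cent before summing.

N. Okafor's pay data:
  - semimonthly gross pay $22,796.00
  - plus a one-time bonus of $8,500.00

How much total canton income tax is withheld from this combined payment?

$4,472.06

Canton Income Tax: taxable = $22,796.00
  $824.80 + 17.25% × ($22,796.00 − $11,000.00) = $824.80 + 17.25% × $11,796.00 = $2,859.61
Supplemental (18.97% flat on bonus): 18.97% × $8,500.00 = $1,612.45
Total canton income tax: $2,859.61 + $1,612.45 = $4,472.06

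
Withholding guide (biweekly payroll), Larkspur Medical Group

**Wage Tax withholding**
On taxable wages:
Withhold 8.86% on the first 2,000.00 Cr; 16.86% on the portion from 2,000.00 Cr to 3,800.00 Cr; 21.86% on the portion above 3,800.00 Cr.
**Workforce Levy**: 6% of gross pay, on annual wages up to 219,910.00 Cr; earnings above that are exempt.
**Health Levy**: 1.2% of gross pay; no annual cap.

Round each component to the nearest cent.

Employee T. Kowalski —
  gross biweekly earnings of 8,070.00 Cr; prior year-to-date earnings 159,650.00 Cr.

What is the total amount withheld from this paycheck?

Wage Tax: taxable = 8,070.00 Cr
  480.68 Cr + 21.86% × (8,070.00 Cr − 3,800.00 Cr) = 480.68 Cr + 21.86% × 4,270.00 Cr = 1,414.10 Cr
Workforce Levy: 6% × 8,070.00 Cr = 484.20 Cr
Health Levy: 1.2% × 8,070.00 Cr = 96.84 Cr
Total: 1,414.10 Cr + 484.20 Cr + 96.84 Cr = 1,995.14 Cr

1,995.14 Cr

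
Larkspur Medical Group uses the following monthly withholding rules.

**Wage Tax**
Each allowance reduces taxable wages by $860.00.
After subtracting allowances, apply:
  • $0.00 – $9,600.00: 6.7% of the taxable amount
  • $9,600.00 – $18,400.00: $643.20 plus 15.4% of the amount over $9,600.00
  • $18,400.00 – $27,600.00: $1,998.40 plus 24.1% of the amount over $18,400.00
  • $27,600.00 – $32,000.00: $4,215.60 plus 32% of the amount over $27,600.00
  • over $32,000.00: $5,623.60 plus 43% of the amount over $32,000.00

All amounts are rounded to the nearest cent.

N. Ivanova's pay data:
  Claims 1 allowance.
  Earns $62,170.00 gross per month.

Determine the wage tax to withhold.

Wage Tax: taxable = $62,170.00 − 1×$860.00 = $61,310.00
  $5,623.60 + 43% × ($61,310.00 − $32,000.00) = $5,623.60 + 43% × $29,310.00 = $18,226.90

$18,226.90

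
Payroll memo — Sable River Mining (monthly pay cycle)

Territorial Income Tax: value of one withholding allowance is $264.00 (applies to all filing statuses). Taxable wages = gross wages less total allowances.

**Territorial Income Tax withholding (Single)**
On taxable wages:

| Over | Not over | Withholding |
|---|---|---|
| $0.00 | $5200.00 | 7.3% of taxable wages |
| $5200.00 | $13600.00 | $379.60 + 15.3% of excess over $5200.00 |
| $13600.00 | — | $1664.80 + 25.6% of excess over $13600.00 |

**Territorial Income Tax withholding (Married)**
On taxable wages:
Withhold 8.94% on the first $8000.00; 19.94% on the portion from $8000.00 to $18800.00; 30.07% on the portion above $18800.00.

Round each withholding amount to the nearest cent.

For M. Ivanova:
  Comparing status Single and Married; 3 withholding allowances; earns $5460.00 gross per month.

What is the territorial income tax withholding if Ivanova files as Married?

Territorial Income Tax (Married): taxable = $5460.00 − 3×$264.00 = $4668.00
  8.94% × $4668.00 = $417.32

$417.32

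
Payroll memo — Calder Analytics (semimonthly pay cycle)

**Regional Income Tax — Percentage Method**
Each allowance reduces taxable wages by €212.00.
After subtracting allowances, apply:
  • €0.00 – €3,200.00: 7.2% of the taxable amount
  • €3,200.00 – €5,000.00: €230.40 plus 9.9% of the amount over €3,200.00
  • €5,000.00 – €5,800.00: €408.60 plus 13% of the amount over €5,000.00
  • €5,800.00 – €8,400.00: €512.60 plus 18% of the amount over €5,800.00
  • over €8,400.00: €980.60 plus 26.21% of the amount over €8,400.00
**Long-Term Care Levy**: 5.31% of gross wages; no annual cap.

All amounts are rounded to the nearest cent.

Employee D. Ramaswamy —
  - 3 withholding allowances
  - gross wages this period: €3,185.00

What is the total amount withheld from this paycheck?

Regional Income Tax: taxable = €3,185.00 − 3×€212.00 = €2,549.00
  7.2% × €2,549.00 = €183.53
Long-Term Care Levy: 5.31% × €3,185.00 = €169.12
Total: €183.53 + €169.12 = €352.65

€352.65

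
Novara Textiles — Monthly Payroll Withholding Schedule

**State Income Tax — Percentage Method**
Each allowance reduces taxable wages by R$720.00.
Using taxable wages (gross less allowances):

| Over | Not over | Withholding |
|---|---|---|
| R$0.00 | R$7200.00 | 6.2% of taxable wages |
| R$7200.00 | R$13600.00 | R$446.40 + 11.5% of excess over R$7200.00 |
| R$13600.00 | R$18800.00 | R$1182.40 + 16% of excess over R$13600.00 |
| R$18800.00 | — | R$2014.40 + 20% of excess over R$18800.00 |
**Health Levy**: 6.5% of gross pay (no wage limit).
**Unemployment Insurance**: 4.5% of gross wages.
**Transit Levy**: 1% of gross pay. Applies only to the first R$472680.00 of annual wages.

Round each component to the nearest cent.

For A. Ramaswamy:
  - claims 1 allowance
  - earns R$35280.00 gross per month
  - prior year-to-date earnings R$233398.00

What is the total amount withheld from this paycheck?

R$9400.00

State Income Tax: taxable = R$35280.00 − 1×R$720.00 = R$34560.00
  R$2014.40 + 20% × (R$34560.00 − R$18800.00) = R$2014.40 + 20% × R$15760.00 = R$5166.40
Health Levy: 6.5% × R$35280.00 = R$2293.20
Unemployment Insurance: 4.5% × R$35280.00 = R$1587.60
Transit Levy: 1% × R$35280.00 = R$352.80
Total: R$5166.40 + R$2293.20 + R$1587.60 + R$352.80 = R$9400.00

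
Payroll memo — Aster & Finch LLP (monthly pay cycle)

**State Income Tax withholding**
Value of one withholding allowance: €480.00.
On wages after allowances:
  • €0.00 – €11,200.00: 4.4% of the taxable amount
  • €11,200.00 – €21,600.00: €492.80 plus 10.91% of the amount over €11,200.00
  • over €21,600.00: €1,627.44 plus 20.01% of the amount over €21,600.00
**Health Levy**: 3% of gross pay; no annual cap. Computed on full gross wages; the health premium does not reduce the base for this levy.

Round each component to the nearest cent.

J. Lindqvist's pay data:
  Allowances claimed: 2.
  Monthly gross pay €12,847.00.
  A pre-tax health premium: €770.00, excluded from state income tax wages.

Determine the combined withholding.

€874.56

State Income Tax: taxable = €12,847.00 − €770.00 − 2×€480.00 = €11,117.00
  4.4% × €11,117.00 = €489.15
Health Levy: 3% × €12,847.00 = €385.41
Total: €489.15 + €385.41 = €874.56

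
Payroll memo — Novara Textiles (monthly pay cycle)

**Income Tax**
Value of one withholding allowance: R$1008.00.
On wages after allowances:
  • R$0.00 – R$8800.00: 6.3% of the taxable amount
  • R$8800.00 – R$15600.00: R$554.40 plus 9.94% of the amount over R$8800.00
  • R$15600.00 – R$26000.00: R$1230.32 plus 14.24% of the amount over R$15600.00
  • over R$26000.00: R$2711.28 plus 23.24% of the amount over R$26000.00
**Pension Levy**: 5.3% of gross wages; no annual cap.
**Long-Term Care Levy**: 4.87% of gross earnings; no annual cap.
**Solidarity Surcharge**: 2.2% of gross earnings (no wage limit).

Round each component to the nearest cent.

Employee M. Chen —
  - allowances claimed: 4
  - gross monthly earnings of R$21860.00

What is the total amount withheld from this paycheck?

R$4251.67

Income Tax: taxable = R$21860.00 − 4×R$1008.00 = R$17828.00
  R$1230.32 + 14.24% × (R$17828.00 − R$15600.00) = R$1230.32 + 14.24% × R$2228.00 = R$1547.59
Pension Levy: 5.3% × R$21860.00 = R$1158.58
Long-Term Care Levy: 4.87% × R$21860.00 = R$1064.58
Solidarity Surcharge: 2.2% × R$21860.00 = R$480.92
Total: R$1547.59 + R$1158.58 + R$1064.58 + R$480.92 = R$4251.67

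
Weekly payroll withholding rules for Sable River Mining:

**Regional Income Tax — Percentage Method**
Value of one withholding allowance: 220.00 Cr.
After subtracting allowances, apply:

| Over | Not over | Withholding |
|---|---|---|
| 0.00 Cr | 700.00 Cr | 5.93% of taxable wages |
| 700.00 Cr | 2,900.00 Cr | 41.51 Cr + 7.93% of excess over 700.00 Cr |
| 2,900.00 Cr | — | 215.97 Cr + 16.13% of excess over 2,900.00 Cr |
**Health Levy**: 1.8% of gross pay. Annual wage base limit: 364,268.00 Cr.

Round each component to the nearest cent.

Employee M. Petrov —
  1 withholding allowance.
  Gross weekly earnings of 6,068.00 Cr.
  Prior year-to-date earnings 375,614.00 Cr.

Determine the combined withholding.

691.48 Cr

Regional Income Tax: taxable = 6,068.00 Cr − 1×220.00 Cr = 5,848.00 Cr
  215.97 Cr + 16.13% × (5,848.00 Cr − 2,900.00 Cr) = 215.97 Cr + 16.13% × 2,948.00 Cr = 691.48 Cr
Health Levy: YTD 375,614.00 Cr ≥ cap 364,268.00 Cr → 0.00 Cr
Total: 691.48 Cr + 0.00 Cr = 691.48 Cr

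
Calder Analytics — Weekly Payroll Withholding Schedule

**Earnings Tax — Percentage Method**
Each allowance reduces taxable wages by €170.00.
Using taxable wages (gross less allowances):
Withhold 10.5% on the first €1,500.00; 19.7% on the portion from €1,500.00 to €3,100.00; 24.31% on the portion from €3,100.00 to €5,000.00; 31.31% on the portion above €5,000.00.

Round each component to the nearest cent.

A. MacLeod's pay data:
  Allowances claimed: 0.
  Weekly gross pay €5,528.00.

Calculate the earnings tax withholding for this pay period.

€1,099.91

Earnings Tax: taxable = €5,528.00
  €934.59 + 31.31% × (€5,528.00 − €5,000.00) = €934.59 + 31.31% × €528.00 = €1,099.91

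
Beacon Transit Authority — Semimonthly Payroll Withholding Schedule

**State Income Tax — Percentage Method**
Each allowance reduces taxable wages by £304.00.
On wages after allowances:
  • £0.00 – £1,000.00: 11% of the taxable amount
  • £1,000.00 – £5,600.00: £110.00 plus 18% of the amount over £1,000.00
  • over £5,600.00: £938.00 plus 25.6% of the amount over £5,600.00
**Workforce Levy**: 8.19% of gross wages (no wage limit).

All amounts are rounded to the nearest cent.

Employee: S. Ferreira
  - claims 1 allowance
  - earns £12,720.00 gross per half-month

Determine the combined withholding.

£3,724.67

State Income Tax: taxable = £12,720.00 − 1×£304.00 = £12,416.00
  £938.00 + 25.6% × (£12,416.00 − £5,600.00) = £938.00 + 25.6% × £6,816.00 = £2,682.90
Workforce Levy: 8.19% × £12,720.00 = £1,041.77
Total: £2,682.90 + £1,041.77 = £3,724.67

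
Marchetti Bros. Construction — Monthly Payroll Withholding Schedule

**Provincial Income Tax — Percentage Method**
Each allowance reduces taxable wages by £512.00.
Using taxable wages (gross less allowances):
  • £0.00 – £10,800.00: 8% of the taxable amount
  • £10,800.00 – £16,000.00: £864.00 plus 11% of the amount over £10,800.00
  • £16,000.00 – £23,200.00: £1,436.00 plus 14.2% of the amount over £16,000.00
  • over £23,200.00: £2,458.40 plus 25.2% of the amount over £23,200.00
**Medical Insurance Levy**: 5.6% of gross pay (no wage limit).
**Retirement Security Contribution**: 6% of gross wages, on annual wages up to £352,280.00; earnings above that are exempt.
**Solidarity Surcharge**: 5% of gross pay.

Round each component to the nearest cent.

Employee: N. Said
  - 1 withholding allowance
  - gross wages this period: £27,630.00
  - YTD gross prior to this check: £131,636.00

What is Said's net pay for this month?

£19,597.68

Provincial Income Tax: taxable = £27,630.00 − 1×£512.00 = £27,118.00
  £2,458.40 + 25.2% × (£27,118.00 − £23,200.00) = £2,458.40 + 25.2% × £3,918.00 = £3,445.74
Medical Insurance Levy: 5.6% × £27,630.00 = £1,547.28
Retirement Security Contribution: 6% × £27,630.00 = £1,657.80
Solidarity Surcharge: 5% × £27,630.00 = £1,381.50
Total withheld: £3,445.74 + £1,547.28 + £1,657.80 + £1,381.50 = £8,032.32
Net pay: £27,630.00 − £8,032.32 = £19,597.68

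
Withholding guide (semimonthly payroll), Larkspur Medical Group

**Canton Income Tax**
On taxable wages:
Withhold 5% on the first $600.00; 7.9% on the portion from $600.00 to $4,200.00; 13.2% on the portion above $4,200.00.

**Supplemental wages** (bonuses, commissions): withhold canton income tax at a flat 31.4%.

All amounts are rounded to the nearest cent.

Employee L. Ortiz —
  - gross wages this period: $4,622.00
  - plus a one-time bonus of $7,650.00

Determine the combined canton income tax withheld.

$2,772.20

Canton Income Tax: taxable = $4,622.00
  $314.40 + 13.2% × ($4,622.00 − $4,200.00) = $314.40 + 13.2% × $422.00 = $370.10
Supplemental (31.4% flat on bonus): 31.4% × $7,650.00 = $2,402.10
Total canton income tax: $370.10 + $2,402.10 = $2,772.20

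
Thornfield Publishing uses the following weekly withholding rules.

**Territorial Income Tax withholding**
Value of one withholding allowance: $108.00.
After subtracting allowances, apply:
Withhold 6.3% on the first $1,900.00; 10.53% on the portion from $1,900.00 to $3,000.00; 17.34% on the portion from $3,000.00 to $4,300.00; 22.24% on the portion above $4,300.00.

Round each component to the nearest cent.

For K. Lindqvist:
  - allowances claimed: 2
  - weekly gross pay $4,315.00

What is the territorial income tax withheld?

Territorial Income Tax: taxable = $4,315.00 − 2×$108.00 = $4,099.00
  $235.53 + 17.34% × ($4,099.00 − $3,000.00) = $235.53 + 17.34% × $1,099.00 = $426.10

$426.10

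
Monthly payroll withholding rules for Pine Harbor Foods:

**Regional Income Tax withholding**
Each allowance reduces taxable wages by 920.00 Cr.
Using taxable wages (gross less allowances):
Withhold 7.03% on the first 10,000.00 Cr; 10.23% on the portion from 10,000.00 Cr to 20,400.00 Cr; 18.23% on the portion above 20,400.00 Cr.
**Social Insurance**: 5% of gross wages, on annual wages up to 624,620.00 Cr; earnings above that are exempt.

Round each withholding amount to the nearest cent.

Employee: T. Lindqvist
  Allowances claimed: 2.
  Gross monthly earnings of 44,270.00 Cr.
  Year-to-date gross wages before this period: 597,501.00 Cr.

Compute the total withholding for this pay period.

Regional Income Tax: taxable = 44,270.00 Cr − 2×920.00 Cr = 42,430.00 Cr
  1,766.92 Cr + 18.23% × (42,430.00 Cr − 20,400.00 Cr) = 1,766.92 Cr + 18.23% × 22,030.00 Cr = 5,782.99 Cr
Social Insurance: cap 624,620.00 Cr − YTD 597,501.00 Cr = 27,119.00 Cr subject; 5% × 27,119.00 Cr = 1,355.95 Cr
Total: 5,782.99 Cr + 1,355.95 Cr = 7,138.94 Cr

7,138.94 Cr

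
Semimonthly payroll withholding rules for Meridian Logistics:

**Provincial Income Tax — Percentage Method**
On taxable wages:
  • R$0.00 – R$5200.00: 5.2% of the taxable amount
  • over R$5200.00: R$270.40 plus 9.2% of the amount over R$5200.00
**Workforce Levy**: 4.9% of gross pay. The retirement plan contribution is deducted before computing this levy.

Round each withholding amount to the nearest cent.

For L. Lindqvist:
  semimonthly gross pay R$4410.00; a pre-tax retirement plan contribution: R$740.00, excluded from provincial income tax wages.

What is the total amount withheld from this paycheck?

R$370.67

Provincial Income Tax: taxable = R$4410.00 − R$740.00 = R$3670.00
  5.2% × R$3670.00 = R$190.84
Workforce Levy: 4.9% × R$3670.00 = R$179.83
Total: R$190.84 + R$179.83 = R$370.67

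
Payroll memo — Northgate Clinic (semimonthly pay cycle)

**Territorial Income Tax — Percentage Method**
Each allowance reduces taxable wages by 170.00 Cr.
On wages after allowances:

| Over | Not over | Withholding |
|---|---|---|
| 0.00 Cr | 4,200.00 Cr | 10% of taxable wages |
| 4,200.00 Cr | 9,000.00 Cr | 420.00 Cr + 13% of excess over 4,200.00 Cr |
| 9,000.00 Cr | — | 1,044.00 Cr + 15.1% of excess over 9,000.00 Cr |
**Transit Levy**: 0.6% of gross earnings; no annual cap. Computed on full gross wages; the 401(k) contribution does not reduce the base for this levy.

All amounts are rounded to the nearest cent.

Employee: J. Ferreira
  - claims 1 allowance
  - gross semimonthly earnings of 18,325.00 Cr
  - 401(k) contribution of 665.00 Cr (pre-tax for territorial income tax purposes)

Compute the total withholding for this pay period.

Territorial Income Tax: taxable = 18,325.00 Cr − 665.00 Cr − 1×170.00 Cr = 17,490.00 Cr
  1,044.00 Cr + 15.1% × (17,490.00 Cr − 9,000.00 Cr) = 1,044.00 Cr + 15.1% × 8,490.00 Cr = 2,325.99 Cr
Transit Levy: 0.6% × 18,325.00 Cr = 109.95 Cr
Total: 2,325.99 Cr + 109.95 Cr = 2,435.94 Cr

2,435.94 Cr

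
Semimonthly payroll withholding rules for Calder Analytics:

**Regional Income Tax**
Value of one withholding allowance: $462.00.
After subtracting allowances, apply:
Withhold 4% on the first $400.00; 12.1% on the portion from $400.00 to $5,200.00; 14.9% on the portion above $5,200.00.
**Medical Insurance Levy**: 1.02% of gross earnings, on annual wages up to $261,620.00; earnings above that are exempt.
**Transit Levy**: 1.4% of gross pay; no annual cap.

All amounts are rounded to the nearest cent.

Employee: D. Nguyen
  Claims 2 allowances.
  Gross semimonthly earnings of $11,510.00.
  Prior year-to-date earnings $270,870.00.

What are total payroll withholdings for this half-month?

Regional Income Tax: taxable = $11,510.00 − 2×$462.00 = $10,586.00
  $596.80 + 14.9% × ($10,586.00 − $5,200.00) = $596.80 + 14.9% × $5,386.00 = $1,399.31
Medical Insurance Levy: YTD $270,870.00 ≥ cap $261,620.00 → $0.00
Transit Levy: 1.4% × $11,510.00 = $161.14
Total: $1,399.31 + $0.00 + $161.14 = $1,560.45

$1,560.45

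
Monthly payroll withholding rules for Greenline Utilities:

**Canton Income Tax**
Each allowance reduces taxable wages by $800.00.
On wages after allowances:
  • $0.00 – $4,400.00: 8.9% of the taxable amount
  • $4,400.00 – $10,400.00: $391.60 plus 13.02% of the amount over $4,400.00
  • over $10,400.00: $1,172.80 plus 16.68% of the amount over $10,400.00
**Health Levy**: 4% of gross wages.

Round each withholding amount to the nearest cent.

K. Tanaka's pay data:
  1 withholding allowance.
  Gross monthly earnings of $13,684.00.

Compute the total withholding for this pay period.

Canton Income Tax: taxable = $13,684.00 − 1×$800.00 = $12,884.00
  $1,172.80 + 16.68% × ($12,884.00 − $10,400.00) = $1,172.80 + 16.68% × $2,484.00 = $1,587.13
Health Levy: 4% × $13,684.00 = $547.36
Total: $1,587.13 + $547.36 = $2,134.49

$2,134.49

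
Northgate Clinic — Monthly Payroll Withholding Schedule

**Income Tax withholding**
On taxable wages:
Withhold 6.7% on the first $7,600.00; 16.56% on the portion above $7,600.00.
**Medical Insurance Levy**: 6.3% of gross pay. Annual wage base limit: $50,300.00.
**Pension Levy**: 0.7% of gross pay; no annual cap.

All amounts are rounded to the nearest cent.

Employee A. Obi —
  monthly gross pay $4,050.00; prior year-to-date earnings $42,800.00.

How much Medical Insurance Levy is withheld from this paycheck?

Medical Insurance Levy: 6.3% × $4,050.00 = $255.15

$255.15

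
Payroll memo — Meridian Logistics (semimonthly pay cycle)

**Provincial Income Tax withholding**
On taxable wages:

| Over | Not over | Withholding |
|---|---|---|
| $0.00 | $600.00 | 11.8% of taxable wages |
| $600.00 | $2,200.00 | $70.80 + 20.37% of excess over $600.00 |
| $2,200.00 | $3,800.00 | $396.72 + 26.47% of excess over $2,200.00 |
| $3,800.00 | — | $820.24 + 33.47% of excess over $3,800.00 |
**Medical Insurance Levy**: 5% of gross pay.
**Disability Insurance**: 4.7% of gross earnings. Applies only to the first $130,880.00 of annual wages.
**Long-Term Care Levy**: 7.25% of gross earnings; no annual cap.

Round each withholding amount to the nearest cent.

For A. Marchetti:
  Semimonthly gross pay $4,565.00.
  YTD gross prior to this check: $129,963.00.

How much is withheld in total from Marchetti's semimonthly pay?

$1,678.60

Provincial Income Tax: taxable = $4,565.00
  $820.24 + 33.47% × ($4,565.00 − $3,800.00) = $820.24 + 33.47% × $765.00 = $1,076.29
Medical Insurance Levy: 5% × $4,565.00 = $228.25
Disability Insurance: cap $130,880.00 − YTD $129,963.00 = $917.00 subject; 4.7% × $917.00 = $43.10
Long-Term Care Levy: 7.25% × $4,565.00 = $330.96
Total: $1,076.29 + $228.25 + $43.10 + $330.96 = $1,678.60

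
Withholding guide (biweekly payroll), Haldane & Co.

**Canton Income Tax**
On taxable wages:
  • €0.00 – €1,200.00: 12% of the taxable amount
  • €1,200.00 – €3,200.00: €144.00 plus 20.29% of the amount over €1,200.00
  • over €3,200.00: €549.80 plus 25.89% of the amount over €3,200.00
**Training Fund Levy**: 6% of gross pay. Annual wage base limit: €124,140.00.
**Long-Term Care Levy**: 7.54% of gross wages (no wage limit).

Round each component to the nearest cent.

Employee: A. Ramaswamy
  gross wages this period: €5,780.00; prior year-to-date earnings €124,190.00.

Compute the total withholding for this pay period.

€1,653.57

Canton Income Tax: taxable = €5,780.00
  €549.80 + 25.89% × (€5,780.00 − €3,200.00) = €549.80 + 25.89% × €2,580.00 = €1,217.76
Training Fund Levy: YTD €124,190.00 ≥ cap €124,140.00 → €0.00
Long-Term Care Levy: 7.54% × €5,780.00 = €435.81
Total: €1,217.76 + €0.00 + €435.81 = €1,653.57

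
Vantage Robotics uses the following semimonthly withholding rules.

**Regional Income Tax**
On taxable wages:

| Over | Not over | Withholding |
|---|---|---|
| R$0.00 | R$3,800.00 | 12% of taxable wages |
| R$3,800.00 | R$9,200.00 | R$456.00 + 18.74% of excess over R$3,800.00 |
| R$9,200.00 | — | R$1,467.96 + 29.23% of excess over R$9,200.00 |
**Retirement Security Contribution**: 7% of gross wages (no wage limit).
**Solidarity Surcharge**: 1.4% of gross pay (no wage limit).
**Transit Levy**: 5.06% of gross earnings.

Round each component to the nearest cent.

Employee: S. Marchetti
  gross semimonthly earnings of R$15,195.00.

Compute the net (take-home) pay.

R$9,929.45

Regional Income Tax: taxable = R$15,195.00
  R$1,467.96 + 29.23% × (R$15,195.00 − R$9,200.00) = R$1,467.96 + 29.23% × R$5,995.00 = R$3,220.30
Retirement Security Contribution: 7% × R$15,195.00 = R$1,063.65
Solidarity Surcharge: 1.4% × R$15,195.00 = R$212.73
Transit Levy: 5.06% × R$15,195.00 = R$768.87
Total withheld: R$3,220.30 + R$1,063.65 + R$212.73 + R$768.87 = R$5,265.55
Net pay: R$15,195.00 − R$5,265.55 = R$9,929.45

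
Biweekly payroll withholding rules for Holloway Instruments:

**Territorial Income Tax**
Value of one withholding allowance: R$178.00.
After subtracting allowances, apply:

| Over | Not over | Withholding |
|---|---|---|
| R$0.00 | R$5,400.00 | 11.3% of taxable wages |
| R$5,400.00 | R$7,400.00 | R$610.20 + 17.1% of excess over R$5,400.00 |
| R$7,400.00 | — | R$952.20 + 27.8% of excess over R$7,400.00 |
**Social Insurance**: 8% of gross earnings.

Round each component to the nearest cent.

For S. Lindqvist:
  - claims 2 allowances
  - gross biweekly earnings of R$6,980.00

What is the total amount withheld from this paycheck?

Territorial Income Tax: taxable = R$6,980.00 − 2×R$178.00 = R$6,624.00
  R$610.20 + 17.1% × (R$6,624.00 − R$5,400.00) = R$610.20 + 17.1% × R$1,224.00 = R$819.50
Social Insurance: 8% × R$6,980.00 = R$558.40
Total: R$819.50 + R$558.40 = R$1,377.90

R$1,377.90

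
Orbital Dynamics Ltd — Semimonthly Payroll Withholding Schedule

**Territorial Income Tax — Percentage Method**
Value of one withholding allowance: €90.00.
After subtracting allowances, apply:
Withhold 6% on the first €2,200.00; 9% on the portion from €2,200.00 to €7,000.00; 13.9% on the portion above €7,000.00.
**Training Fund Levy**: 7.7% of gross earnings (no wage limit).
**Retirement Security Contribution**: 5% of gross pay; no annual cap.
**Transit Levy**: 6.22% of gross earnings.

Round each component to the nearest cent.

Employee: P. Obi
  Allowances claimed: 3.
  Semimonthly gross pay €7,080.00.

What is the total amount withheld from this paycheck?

€1,886.44

Territorial Income Tax: taxable = €7,080.00 − 3×€90.00 = €6,810.00
  €132.00 + 9% × (€6,810.00 − €2,200.00) = €132.00 + 9% × €4,610.00 = €546.90
Training Fund Levy: 7.7% × €7,080.00 = €545.16
Retirement Security Contribution: 5% × €7,080.00 = €354.00
Transit Levy: 6.22% × €7,080.00 = €440.38
Total: €546.90 + €545.16 + €354.00 + €440.38 = €1,886.44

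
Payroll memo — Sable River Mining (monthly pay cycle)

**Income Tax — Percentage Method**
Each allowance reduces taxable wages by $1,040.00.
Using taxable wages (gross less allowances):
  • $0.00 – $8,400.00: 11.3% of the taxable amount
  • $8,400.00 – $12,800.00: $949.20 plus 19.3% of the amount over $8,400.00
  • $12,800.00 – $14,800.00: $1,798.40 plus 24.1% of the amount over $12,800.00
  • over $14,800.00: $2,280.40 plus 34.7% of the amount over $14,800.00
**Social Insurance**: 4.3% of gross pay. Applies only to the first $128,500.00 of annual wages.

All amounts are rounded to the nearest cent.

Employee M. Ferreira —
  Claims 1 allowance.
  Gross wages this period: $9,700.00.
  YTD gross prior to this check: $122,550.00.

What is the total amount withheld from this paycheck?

Income Tax: taxable = $9,700.00 − 1×$1,040.00 = $8,660.00
  $949.20 + 19.3% × ($8,660.00 − $8,400.00) = $949.20 + 19.3% × $260.00 = $999.38
Social Insurance: cap $128,500.00 − YTD $122,550.00 = $5,950.00 subject; 4.3% × $5,950.00 = $255.85
Total: $999.38 + $255.85 = $1,255.23

$1,255.23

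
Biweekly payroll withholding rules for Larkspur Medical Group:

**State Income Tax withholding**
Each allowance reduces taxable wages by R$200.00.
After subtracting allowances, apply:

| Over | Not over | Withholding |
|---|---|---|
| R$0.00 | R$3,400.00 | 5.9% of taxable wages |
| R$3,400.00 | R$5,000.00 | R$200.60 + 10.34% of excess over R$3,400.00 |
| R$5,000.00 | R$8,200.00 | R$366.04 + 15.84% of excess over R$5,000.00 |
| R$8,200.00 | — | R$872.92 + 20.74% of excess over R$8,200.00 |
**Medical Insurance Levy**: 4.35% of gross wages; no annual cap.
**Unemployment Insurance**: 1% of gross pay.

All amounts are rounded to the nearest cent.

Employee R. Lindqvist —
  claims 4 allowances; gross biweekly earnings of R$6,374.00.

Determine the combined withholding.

State Income Tax: taxable = R$6,374.00 − 4×R$200.00 = R$5,574.00
  R$366.04 + 15.84% × (R$5,574.00 − R$5,000.00) = R$366.04 + 15.84% × R$574.00 = R$456.96
Medical Insurance Levy: 4.35% × R$6,374.00 = R$277.27
Unemployment Insurance: 1% × R$6,374.00 = R$63.74
Total: R$456.96 + R$277.27 + R$63.74 = R$797.97

R$797.97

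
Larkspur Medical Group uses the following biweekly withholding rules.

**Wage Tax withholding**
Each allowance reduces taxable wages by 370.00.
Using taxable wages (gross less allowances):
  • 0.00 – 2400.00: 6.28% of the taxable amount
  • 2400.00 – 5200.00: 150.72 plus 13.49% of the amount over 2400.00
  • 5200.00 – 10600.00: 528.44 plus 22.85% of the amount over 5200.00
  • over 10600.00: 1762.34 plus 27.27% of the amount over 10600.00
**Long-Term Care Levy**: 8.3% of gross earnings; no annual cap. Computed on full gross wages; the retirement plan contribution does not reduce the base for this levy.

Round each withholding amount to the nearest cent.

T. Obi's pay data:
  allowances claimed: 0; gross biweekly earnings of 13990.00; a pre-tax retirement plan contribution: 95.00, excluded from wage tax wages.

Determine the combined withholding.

3822.06

Wage Tax: taxable = 13990.00 − 95.00 = 13895.00
  1762.34 + 27.27% × (13895.00 − 10600.00) = 1762.34 + 27.27% × 3295.00 = 2660.89
Long-Term Care Levy: 8.3% × 13990.00 = 1161.17
Total: 2660.89 + 1161.17 = 3822.06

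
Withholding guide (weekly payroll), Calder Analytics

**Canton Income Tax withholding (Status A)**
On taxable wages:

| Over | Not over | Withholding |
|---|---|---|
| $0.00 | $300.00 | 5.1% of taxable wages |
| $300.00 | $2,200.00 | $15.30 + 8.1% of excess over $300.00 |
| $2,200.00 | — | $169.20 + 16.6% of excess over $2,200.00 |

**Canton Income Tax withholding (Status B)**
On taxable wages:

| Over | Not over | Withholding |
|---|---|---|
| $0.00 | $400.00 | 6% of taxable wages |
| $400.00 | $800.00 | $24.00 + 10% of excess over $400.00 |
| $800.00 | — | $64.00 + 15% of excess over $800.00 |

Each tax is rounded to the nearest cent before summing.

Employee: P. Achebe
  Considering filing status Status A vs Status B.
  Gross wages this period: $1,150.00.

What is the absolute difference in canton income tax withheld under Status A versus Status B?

Canton Income Tax (Status A): taxable = $1,150.00
  $15.30 + 8.1% × ($1,150.00 − $300.00) = $15.30 + 8.1% × $850.00 = $84.15
Canton Income Tax (Status B): taxable = $1,150.00
  $64.00 + 15% × ($1,150.00 − $800.00) = $64.00 + 15% × $350.00 = $116.50
Difference: |$84.15 − $116.50| = $32.35 (higher under Status B)

$32.35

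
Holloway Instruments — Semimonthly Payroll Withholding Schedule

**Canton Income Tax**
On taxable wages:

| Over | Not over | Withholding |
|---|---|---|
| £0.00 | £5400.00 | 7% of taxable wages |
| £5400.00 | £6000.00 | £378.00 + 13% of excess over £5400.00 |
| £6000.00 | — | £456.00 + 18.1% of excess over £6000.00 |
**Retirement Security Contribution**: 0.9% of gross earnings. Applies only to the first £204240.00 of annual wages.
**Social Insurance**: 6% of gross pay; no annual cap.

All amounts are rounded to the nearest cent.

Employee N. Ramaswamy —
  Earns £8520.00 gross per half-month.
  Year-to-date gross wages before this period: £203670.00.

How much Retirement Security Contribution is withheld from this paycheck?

£5.13

Retirement Security Contribution: cap £204240.00 − YTD £203670.00 = £570.00 subject; 0.9% × £570.00 = £5.13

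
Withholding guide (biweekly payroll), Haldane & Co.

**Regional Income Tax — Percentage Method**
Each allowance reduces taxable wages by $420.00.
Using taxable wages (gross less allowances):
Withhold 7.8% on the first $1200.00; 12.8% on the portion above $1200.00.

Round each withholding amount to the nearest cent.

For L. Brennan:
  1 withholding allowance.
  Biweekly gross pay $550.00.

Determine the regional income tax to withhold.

Regional Income Tax: taxable = $550.00 − 1×$420.00 = $130.00
  7.8% × $130.00 = $10.14

$10.14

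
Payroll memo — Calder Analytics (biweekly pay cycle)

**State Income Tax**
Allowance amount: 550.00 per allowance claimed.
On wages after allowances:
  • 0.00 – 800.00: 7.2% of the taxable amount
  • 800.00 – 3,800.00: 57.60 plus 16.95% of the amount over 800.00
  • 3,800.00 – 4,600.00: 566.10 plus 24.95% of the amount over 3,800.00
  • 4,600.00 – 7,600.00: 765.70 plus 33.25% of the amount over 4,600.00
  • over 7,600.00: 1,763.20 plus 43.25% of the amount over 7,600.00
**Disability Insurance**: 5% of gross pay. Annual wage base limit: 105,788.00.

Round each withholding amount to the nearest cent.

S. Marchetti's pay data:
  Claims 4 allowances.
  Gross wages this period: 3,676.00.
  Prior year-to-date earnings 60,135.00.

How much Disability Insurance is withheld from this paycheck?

Disability Insurance: 5% × 3,676.00 = 183.80

183.80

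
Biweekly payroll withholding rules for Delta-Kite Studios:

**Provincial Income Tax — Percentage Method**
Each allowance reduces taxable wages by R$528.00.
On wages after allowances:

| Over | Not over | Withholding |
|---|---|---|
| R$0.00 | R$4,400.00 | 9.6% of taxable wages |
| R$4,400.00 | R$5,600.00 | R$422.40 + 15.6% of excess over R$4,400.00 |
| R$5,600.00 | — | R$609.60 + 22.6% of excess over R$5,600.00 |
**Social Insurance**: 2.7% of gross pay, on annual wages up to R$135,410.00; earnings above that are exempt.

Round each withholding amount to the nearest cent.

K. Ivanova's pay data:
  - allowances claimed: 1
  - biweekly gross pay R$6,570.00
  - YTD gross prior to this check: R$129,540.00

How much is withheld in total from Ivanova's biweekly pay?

R$867.98

Provincial Income Tax: taxable = R$6,570.00 − 1×R$528.00 = R$6,042.00
  R$609.60 + 22.6% × (R$6,042.00 − R$5,600.00) = R$609.60 + 22.6% × R$442.00 = R$709.49
Social Insurance: cap R$135,410.00 − YTD R$129,540.00 = R$5,870.00 subject; 2.7% × R$5,870.00 = R$158.49
Total: R$709.49 + R$158.49 = R$867.98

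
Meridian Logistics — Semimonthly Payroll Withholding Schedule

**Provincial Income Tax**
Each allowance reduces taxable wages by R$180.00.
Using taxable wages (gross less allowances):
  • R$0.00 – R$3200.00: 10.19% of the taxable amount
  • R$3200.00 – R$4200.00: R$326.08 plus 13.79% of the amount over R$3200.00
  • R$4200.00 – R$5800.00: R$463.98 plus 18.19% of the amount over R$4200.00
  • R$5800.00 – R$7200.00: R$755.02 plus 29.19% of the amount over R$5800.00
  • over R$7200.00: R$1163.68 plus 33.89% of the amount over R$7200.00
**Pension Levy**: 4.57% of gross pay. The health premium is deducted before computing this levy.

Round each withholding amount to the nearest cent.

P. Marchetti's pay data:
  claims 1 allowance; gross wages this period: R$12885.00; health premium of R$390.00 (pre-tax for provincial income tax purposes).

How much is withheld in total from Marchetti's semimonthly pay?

R$3468.17

Provincial Income Tax: taxable = R$12885.00 − R$390.00 − 1×R$180.00 = R$12315.00
  R$1163.68 + 33.89% × (R$12315.00 − R$7200.00) = R$1163.68 + 33.89% × R$5115.00 = R$2897.15
Pension Levy: 4.57% × R$12495.00 = R$571.02
Total: R$2897.15 + R$571.02 = R$3468.17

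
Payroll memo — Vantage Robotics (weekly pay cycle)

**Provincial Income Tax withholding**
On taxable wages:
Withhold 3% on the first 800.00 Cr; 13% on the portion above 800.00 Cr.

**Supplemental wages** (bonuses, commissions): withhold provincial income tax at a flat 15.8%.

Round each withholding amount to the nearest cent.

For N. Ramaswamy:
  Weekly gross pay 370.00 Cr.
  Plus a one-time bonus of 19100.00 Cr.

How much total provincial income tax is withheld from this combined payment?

3028.90 Cr

Provincial Income Tax: taxable = 370.00 Cr
  3% × 370.00 Cr = 11.10 Cr
Supplemental (15.8% flat on bonus): 15.8% × 19100.00 Cr = 3017.80 Cr
Total provincial income tax: 11.10 Cr + 3017.80 Cr = 3028.90 Cr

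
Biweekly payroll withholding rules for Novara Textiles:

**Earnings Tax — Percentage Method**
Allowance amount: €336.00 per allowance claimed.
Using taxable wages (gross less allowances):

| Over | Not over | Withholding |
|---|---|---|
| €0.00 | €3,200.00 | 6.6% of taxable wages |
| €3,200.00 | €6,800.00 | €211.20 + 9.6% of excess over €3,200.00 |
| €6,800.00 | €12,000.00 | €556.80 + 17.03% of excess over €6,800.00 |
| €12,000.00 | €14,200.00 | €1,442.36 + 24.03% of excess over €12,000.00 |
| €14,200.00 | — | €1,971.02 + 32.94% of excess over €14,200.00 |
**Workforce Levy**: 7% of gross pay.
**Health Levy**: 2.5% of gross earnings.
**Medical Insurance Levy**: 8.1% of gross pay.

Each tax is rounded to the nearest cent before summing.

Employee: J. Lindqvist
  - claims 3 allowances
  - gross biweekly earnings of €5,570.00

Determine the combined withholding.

Earnings Tax: taxable = €5,570.00 − 3×€336.00 = €4,562.00
  €211.20 + 9.6% × (€4,562.00 − €3,200.00) = €211.20 + 9.6% × €1,362.00 = €341.95
Workforce Levy: 7% × €5,570.00 = €389.90
Health Levy: 2.5% × €5,570.00 = €139.25
Medical Insurance Levy: 8.1% × €5,570.00 = €451.17
Total: €341.95 + €389.90 + €139.25 + €451.17 = €1,322.27

€1,322.27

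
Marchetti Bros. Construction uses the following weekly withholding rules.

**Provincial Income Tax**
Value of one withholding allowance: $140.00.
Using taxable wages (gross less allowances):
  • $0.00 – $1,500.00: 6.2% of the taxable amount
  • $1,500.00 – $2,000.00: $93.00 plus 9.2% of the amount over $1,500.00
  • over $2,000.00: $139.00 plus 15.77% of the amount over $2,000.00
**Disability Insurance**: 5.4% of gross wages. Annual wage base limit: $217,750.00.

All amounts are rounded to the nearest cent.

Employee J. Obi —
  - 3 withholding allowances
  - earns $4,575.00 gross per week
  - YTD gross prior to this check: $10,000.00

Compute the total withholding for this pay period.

Provincial Income Tax: taxable = $4,575.00 − 3×$140.00 = $4,155.00
  $139.00 + 15.77% × ($4,155.00 − $2,000.00) = $139.00 + 15.77% × $2,155.00 = $478.84
Disability Insurance: 5.4% × $4,575.00 = $247.05
Total: $478.84 + $247.05 = $725.89

$725.89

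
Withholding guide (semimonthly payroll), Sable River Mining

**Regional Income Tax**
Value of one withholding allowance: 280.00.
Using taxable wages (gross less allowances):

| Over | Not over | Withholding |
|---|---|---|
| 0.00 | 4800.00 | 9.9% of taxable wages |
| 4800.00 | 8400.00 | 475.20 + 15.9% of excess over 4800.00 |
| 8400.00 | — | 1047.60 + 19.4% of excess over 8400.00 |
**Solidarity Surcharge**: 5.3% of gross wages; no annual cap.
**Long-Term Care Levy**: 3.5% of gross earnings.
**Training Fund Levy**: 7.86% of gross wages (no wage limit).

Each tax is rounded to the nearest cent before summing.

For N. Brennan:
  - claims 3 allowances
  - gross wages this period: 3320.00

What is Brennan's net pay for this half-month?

2521.37

Regional Income Tax: taxable = 3320.00 − 3×280.00 = 2480.00
  9.9% × 2480.00 = 245.52
Solidarity Surcharge: 5.3% × 3320.00 = 175.96
Long-Term Care Levy: 3.5% × 3320.00 = 116.20
Training Fund Levy: 7.86% × 3320.00 = 260.95
Total withheld: 245.52 + 175.96 + 116.20 + 260.95 = 798.63
Net pay: 3320.00 − 798.63 = 2521.37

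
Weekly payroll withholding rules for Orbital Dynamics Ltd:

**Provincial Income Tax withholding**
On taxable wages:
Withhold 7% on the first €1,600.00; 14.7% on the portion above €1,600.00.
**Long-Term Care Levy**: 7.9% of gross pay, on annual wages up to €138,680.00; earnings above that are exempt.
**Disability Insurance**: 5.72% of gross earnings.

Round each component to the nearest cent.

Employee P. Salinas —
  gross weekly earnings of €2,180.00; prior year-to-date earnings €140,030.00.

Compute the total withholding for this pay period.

Provincial Income Tax: taxable = €2,180.00
  €112.00 + 14.7% × (€2,180.00 − €1,600.00) = €112.00 + 14.7% × €580.00 = €197.26
Long-Term Care Levy: YTD €140,030.00 ≥ cap €138,680.00 → €0.00
Disability Insurance: 5.72% × €2,180.00 = €124.70
Total: €197.26 + €0.00 + €124.70 = €321.96

€321.96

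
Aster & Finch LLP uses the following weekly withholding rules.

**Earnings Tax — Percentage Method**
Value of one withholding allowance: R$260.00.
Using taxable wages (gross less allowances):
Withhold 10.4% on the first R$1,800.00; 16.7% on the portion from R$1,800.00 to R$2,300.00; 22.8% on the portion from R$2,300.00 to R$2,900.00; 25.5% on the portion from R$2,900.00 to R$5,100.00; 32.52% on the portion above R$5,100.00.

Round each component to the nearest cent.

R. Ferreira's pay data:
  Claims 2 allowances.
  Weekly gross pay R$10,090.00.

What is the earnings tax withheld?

R$2,422.14

Earnings Tax: taxable = R$10,090.00 − 2×R$260.00 = R$9,570.00
  R$968.50 + 32.52% × (R$9,570.00 − R$5,100.00) = R$968.50 + 32.52% × R$4,470.00 = R$2,422.14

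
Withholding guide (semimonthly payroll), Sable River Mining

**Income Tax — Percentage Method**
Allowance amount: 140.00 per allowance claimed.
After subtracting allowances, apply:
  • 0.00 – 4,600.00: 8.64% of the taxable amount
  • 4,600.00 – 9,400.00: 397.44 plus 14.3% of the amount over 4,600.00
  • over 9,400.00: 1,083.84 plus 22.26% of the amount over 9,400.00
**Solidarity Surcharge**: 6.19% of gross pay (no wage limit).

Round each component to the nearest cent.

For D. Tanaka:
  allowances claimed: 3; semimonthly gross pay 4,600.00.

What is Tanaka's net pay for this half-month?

Income Tax: taxable = 4,600.00 − 3×140.00 = 4,180.00
  8.64% × 4,180.00 = 361.15
Solidarity Surcharge: 6.19% × 4,600.00 = 284.74
Total withheld: 361.15 + 284.74 = 645.89
Net pay: 4,600.00 − 645.89 = 3,954.11

3,954.11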